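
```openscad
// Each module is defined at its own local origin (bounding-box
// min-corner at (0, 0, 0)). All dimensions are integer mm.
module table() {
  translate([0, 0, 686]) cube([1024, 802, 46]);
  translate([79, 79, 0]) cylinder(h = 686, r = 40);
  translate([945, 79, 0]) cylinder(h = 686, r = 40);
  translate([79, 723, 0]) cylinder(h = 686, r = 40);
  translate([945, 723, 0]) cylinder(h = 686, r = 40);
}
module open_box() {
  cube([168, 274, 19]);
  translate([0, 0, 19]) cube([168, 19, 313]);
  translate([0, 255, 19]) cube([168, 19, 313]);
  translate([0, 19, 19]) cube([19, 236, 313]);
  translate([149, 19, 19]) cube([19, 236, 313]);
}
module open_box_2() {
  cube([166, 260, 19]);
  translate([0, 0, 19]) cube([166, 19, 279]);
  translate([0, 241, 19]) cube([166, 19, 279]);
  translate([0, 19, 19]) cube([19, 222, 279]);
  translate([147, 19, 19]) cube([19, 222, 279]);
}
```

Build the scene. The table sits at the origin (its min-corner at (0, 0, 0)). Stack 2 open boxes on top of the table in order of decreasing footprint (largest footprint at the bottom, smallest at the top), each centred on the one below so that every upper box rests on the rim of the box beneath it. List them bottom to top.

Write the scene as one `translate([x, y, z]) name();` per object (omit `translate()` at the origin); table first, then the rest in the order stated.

table();
translate([428, 264, 732]) open_box();
translate([429, 271, 1064]) open_box_2();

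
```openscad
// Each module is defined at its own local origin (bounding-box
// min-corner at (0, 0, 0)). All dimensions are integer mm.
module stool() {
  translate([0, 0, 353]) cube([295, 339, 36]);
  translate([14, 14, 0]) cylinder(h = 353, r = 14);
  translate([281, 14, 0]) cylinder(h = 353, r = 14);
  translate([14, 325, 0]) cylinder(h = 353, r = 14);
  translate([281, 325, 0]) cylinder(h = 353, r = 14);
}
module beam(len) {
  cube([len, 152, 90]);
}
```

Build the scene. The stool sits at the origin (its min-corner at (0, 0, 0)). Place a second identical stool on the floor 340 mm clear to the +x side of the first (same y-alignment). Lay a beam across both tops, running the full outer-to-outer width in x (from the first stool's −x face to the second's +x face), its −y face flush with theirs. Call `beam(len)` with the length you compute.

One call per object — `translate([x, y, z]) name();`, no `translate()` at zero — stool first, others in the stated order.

stool();
translate([635, 0, 0]) stool();
translate([0, 0, 389]) beam(930);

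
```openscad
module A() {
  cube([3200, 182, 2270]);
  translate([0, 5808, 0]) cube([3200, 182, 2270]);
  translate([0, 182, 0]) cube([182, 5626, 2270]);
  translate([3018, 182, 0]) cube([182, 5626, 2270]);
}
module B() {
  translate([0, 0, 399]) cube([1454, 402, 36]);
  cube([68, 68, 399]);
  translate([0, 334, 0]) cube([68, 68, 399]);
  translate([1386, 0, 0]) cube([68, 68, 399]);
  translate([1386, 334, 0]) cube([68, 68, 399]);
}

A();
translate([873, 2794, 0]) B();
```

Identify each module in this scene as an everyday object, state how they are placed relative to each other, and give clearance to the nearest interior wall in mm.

A is a house frame. B is a bench. The bench sits inside the house frame, centred. The clearance to the nearest interior wall is 691 mm.

Clearances: x = 691, y = 2612; minimum 691 mm.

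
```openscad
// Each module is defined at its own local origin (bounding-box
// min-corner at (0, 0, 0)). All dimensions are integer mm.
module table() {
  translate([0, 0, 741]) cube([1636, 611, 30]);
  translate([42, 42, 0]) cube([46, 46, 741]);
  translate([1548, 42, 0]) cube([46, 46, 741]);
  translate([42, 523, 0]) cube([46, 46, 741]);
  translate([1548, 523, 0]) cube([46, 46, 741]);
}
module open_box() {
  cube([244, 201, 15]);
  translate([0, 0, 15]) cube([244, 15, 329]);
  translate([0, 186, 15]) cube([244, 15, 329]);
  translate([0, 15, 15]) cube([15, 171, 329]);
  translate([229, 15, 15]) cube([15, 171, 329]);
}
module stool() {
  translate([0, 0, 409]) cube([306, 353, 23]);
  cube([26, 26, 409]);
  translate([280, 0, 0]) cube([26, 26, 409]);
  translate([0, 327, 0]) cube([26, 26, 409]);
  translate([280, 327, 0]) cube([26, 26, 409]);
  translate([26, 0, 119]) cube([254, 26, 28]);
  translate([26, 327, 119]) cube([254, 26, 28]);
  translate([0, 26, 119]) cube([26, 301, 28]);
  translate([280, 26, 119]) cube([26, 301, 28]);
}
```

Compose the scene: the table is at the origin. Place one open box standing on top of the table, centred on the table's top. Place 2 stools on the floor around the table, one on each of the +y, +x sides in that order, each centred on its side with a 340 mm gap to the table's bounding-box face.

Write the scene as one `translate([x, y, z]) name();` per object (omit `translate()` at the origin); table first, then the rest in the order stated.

table();
translate([696, 205, 771]) open_box();
translate([665, 951, 0]) stool();
translate([1976, 129, 0]) stool();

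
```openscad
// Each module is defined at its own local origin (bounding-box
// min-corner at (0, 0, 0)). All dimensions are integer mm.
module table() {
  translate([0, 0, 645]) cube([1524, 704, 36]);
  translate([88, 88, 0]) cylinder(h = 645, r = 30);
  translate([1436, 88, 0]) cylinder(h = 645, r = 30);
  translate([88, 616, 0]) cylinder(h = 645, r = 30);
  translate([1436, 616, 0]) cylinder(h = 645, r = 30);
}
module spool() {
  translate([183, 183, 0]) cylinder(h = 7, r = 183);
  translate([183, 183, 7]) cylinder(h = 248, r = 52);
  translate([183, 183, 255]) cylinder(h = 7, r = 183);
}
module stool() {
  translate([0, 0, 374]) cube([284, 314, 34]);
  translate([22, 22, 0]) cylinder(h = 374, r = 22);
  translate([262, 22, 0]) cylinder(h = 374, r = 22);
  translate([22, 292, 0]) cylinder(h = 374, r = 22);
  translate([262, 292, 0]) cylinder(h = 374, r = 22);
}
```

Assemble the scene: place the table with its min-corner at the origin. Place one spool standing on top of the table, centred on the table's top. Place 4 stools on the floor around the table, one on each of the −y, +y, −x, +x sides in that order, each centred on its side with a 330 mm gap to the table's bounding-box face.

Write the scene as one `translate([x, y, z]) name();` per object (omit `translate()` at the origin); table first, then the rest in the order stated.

table();
translate([579, 169, 681]) spool();
translate([620, -644, 0]) stool();
translate([620, 1034, 0]) stool();
translate([-614, 195, 0]) stool();
translate([1854, 195, 0]) stool();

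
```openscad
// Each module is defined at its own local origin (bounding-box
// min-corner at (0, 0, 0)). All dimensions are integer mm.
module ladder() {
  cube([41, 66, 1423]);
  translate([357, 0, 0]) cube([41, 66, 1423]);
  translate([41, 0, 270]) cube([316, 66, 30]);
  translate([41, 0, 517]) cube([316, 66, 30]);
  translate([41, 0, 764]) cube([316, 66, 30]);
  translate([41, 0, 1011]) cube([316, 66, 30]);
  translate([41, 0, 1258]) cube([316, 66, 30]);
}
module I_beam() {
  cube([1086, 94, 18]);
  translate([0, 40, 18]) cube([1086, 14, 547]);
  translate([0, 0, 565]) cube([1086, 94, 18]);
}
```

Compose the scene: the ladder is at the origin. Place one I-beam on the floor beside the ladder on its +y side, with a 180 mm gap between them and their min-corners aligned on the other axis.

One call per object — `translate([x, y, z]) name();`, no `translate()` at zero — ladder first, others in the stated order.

ladder();
translate([0, 246, 0]) I_beam();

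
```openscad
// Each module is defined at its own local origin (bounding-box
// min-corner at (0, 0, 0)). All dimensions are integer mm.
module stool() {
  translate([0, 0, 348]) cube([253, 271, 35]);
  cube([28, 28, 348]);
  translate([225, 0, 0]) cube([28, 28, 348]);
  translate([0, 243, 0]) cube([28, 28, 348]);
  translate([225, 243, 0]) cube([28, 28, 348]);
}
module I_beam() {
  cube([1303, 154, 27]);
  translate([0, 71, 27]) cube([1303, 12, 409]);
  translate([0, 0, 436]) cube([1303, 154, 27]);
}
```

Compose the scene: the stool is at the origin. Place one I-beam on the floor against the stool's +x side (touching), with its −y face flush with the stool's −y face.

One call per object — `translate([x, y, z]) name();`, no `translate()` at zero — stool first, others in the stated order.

stool();
translate([253, 0, 0]) I_beam();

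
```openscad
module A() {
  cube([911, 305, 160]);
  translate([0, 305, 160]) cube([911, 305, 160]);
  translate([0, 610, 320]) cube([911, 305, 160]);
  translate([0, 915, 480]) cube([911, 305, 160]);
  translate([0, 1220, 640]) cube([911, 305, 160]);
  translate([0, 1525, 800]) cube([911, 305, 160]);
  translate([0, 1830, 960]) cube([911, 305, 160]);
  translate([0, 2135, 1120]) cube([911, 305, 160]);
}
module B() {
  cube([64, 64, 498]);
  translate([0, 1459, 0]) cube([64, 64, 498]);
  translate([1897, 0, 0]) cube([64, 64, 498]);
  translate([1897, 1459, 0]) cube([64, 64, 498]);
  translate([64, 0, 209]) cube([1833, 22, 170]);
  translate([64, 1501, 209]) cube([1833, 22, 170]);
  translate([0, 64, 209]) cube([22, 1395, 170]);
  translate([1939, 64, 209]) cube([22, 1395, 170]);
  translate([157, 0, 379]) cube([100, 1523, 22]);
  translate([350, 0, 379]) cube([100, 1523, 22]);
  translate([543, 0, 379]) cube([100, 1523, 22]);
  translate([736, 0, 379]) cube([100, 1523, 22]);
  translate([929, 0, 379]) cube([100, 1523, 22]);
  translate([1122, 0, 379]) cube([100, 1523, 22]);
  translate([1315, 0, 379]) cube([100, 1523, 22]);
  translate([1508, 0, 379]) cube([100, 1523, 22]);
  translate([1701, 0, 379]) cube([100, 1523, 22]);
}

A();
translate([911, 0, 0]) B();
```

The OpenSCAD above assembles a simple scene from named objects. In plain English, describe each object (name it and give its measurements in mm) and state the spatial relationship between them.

A is a run of 8 identical solid stair steps. Each tread is 911×305 mm and each step block is 160 mm high. Step 1 rests on the floor; step k is offset from step 1 by (k−1)×305 mm in y and (k−1)×160 mm in z.

B is a bed frame 1961 mm long (x) by 1523 mm wide (y). Four 64×64 mm corner posts, 498 mm tall, at the corners of the footprint. Four rails of 22 mm thickness and 170 mm height run between adjacent posts with their undersides at z = 209 mm, their outer faces flush with the outside of the frame (the two x-running rails run between the posts' inner faces; the two y-running rails run between the posts' inner faces). 9 slats, each 100 mm wide (x) and 22 mm thick, lie across the top of the two x-running rails, running the full 1523 mm width of the frame in y; the slats are evenly spaced along x between the inner faces of the end posts with equal gaps (rounded down to the nearest mm) at the −x end and between each pair — any rounding remainder accumulates at the +x end.

The bed frame is against the staircase's +x side, with their −y faces flush.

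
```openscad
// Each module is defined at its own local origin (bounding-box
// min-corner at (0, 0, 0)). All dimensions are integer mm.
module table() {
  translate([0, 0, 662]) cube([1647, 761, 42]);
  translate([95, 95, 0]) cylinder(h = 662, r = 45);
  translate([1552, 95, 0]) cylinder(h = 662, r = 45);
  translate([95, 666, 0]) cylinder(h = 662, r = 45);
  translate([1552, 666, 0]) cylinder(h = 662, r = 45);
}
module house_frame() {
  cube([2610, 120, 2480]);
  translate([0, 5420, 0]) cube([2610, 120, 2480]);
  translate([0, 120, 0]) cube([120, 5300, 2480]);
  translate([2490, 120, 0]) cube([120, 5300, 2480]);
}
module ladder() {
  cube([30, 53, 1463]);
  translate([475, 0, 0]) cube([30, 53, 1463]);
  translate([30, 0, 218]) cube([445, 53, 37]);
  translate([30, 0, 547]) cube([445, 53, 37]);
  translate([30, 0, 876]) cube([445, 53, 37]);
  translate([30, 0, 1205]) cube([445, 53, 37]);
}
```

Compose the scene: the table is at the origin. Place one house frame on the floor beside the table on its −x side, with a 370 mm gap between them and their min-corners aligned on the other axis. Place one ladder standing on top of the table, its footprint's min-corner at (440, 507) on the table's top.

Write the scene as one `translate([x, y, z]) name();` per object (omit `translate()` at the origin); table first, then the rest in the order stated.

table();
translate([-2980, 0, 0]) house_frame();
translate([440, 507, 704]) ladder();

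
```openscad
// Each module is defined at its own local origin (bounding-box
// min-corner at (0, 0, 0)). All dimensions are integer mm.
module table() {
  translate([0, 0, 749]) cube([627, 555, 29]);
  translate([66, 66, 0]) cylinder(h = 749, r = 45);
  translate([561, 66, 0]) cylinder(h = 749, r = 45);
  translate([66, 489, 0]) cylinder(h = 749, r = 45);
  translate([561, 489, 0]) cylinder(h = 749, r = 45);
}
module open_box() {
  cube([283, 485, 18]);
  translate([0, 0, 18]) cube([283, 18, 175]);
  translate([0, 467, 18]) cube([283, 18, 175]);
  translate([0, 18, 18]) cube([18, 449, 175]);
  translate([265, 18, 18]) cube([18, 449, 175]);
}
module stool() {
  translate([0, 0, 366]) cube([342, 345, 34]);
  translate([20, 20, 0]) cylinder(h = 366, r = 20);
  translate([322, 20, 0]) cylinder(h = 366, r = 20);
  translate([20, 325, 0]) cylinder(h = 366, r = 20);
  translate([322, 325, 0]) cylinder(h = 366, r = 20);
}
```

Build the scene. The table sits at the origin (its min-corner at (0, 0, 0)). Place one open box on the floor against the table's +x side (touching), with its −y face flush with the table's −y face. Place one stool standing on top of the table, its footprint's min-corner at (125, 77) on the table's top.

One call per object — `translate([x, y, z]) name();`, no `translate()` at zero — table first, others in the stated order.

table();
translate([627, 0, 0]) open_box();
translate([125, 77, 778]) stool();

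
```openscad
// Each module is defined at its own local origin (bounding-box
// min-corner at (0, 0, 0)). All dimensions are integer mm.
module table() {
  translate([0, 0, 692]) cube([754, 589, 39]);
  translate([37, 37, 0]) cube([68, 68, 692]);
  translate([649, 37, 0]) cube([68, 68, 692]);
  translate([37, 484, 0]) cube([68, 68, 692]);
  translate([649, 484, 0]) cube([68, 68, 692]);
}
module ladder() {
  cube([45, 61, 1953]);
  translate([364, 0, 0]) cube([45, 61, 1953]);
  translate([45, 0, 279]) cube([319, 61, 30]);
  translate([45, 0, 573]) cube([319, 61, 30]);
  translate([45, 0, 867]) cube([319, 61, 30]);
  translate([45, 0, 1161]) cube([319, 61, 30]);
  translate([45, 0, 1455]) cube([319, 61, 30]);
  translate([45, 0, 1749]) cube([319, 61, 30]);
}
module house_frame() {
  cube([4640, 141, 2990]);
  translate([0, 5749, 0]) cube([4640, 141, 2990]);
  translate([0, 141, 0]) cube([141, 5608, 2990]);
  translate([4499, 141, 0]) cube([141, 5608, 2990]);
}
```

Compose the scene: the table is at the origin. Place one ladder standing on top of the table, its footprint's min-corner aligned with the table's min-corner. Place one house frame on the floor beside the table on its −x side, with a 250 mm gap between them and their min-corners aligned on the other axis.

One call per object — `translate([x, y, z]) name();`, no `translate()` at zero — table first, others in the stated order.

table();
translate([0, 0, 731]) ladder();
translate([-4890, 0, 0]) house_frame();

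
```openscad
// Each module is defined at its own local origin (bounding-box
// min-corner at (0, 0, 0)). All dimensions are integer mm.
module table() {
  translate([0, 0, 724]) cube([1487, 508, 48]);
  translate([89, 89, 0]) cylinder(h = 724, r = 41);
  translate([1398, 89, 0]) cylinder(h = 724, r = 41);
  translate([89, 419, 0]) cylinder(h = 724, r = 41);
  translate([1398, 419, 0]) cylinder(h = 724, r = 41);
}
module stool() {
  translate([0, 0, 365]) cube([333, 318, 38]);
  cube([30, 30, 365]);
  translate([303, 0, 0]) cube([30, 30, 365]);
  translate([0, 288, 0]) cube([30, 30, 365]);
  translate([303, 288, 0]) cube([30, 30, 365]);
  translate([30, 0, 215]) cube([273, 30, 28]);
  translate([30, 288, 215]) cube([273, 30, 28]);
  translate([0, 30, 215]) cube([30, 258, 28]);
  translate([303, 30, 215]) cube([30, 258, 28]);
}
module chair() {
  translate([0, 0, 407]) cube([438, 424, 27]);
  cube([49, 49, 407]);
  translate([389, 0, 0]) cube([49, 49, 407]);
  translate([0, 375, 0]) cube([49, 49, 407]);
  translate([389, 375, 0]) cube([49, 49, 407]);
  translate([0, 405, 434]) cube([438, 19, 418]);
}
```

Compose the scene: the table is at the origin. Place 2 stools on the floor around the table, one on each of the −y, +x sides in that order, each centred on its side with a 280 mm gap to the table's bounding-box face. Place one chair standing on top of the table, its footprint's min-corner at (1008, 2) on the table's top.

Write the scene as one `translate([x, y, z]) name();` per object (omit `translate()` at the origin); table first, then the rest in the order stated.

table();
translate([577, -598, 0]) stool();
translate([1767, 95, 0]) stool();
translate([1008, 2, 772]) chair();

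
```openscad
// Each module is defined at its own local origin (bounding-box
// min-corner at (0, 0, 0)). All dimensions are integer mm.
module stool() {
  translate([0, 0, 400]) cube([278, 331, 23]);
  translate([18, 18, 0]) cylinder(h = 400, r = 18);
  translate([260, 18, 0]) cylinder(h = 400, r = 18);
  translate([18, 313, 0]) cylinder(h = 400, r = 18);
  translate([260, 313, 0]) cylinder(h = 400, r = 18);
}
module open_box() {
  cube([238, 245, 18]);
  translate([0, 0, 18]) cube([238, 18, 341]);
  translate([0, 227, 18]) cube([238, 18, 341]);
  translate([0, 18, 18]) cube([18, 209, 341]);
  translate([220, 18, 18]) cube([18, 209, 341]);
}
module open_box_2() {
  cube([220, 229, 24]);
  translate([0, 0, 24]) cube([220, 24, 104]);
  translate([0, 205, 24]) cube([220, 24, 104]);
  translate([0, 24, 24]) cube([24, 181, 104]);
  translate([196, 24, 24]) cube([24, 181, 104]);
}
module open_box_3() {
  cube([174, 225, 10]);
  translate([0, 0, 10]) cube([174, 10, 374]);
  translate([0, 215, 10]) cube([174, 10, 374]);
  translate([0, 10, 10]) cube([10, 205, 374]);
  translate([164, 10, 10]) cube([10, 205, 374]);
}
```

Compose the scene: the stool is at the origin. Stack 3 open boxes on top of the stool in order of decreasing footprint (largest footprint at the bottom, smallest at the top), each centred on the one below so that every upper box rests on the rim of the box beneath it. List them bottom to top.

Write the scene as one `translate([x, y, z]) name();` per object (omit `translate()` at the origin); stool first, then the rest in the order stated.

stool();
translate([20, 43, 423]) open_box();
translate([29, 51, 782]) open_box_2();
translate([52, 53, 910]) open_box_3();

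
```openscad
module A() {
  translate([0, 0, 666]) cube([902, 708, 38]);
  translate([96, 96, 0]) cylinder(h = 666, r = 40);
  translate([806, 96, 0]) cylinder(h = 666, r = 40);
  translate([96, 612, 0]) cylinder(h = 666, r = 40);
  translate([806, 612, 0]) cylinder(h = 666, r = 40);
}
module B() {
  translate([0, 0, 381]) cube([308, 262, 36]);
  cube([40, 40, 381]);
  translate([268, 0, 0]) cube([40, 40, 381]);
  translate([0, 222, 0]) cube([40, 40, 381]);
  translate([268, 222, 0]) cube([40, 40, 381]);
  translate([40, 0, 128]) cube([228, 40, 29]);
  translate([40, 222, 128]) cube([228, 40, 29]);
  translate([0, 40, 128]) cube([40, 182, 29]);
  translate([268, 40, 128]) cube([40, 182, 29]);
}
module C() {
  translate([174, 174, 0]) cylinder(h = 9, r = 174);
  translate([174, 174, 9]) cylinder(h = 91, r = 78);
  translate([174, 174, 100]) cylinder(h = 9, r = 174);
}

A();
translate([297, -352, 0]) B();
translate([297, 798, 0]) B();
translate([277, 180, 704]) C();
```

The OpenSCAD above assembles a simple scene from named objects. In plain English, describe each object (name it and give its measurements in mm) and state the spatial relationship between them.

A is a rectangular dining table. The top is 902×708×38 mm with its upper surface at z = 704 mm. It stands on four round legs of 80 mm diameter, each leg's bounding box inset 56 mm from the nearest pair of top edges, running from the floor to the underside of the top.

B is a four-legged stool. The seat is a 308×262×36 mm slab whose top surface is at z = 417 mm; four square legs, each 40×40 mm in cross-section, run from the floor (z = 0) to the underside of the seat, each flush with a corner of the seat. Four stretchers, 40 mm wide and 29 mm tall, connect adjacent legs with their undersides at z = 128 mm, each running between the inner faces of the legs it joins and aligned with the legs' outer faces on the other axis.

C is a spool: two coaxial disc flanges of radius 174 mm and thickness 9 mm, joined by a core cylinder of radius 78 mm and height 91 mm. The lower flange rests on z = 0 and the three cylinders share a vertical axis.

Two stools sit around the table at the −y, +y sides. The spool is on top of the table, centred.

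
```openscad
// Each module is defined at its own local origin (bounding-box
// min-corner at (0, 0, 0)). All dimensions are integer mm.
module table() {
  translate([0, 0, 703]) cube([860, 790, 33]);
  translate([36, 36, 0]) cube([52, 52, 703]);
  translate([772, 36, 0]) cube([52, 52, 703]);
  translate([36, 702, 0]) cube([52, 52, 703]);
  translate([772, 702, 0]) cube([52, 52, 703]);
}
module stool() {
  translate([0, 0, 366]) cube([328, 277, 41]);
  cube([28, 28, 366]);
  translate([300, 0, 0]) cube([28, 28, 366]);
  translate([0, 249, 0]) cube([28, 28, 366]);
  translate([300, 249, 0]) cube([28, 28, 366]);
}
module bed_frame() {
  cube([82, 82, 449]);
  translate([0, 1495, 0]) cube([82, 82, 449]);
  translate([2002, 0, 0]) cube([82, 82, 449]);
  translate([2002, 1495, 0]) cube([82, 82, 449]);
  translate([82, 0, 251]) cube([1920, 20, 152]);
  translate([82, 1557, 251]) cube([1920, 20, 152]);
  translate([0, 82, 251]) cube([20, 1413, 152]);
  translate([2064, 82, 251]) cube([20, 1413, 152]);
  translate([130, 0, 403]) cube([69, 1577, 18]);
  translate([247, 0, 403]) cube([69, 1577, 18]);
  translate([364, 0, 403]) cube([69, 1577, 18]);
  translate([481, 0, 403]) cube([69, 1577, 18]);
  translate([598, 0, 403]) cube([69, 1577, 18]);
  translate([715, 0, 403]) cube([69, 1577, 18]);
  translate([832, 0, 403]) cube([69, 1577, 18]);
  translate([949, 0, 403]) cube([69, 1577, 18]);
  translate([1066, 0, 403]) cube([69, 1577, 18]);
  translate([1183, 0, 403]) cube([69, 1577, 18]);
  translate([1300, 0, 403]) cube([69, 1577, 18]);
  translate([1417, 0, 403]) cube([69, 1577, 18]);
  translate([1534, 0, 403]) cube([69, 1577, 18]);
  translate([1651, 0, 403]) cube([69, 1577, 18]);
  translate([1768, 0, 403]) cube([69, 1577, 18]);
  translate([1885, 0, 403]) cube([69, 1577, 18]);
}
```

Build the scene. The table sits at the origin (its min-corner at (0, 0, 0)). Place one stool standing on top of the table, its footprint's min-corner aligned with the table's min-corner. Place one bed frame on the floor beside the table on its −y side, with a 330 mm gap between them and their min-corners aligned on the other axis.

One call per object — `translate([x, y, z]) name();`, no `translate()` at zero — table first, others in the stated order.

table();
translate([0, 0, 736]) stool();
translate([0, -1907, 0]) bed_frame();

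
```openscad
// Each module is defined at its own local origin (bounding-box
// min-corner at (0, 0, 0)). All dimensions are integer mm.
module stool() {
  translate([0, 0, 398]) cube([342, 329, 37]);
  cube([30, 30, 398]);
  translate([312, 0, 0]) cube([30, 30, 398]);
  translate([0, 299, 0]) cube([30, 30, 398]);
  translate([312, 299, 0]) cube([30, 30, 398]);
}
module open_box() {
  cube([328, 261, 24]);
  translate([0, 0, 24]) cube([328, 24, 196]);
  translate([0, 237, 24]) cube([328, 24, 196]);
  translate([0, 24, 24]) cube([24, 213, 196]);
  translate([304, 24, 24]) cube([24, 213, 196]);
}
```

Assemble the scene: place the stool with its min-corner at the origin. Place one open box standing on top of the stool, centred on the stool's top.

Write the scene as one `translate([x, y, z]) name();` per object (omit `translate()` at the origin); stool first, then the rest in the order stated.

stool();
translate([7, 34, 435]) open_box();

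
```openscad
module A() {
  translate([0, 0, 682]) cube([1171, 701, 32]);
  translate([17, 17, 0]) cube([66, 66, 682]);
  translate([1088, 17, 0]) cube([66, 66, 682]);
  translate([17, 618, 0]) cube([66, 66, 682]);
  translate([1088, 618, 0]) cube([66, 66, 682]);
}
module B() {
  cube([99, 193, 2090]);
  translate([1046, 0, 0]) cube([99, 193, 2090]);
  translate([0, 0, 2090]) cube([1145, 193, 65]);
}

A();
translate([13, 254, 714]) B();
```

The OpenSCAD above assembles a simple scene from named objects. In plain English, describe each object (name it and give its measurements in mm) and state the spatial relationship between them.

A is a table: top 1171 mm (x) × 701 mm (y), 32 mm thick, upper face at z = 714 mm, on four 66×66 mm square legs, each inset 17 mm from the nearest pair of top edges, running from z = 0 to the bottom of the top.

B is a rectangular door frame: two vertical jambs of 99×193 mm section, 2090 mm tall, with a clear opening 947 mm wide between their inner faces. A header 65 mm tall and 193 mm deep lies on top of the jambs and spans the full outside width.

The door frame is on top of the table, centred.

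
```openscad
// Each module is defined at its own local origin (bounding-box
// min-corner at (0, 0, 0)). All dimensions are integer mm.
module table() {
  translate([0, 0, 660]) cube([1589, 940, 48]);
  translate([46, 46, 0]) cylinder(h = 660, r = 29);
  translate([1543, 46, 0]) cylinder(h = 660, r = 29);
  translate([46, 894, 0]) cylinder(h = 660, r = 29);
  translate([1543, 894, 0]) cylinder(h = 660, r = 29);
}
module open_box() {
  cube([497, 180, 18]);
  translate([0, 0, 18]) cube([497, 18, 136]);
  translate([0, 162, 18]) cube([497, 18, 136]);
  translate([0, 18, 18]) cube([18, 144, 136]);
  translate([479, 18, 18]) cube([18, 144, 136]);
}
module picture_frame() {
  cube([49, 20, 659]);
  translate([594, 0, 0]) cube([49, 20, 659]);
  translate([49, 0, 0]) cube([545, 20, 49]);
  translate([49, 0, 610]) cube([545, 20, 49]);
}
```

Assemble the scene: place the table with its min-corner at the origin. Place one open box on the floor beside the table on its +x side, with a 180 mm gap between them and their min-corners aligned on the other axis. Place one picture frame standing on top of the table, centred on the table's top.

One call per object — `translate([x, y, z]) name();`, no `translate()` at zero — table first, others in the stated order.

table();
translate([1769, 0, 0]) open_box();
translate([473, 460, 708]) picture_frame();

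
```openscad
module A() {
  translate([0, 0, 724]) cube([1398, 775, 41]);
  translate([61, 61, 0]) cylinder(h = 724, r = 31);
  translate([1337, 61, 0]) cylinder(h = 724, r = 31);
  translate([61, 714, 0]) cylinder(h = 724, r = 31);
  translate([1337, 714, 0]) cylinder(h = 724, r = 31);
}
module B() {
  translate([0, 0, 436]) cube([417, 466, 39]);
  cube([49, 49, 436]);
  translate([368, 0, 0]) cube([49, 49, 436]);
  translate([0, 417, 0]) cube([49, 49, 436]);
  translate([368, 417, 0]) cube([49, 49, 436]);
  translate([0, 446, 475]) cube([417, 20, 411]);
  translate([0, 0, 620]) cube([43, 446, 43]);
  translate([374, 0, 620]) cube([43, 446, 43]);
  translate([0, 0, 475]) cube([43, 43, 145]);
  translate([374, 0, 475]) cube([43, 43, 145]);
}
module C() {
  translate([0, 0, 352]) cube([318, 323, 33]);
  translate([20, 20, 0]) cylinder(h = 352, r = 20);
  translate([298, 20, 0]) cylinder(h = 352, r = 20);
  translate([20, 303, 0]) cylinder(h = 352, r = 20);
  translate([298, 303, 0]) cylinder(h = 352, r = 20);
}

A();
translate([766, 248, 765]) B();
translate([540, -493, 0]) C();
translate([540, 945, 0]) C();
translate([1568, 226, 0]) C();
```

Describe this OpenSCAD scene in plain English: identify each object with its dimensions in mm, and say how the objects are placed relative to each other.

A is a table with a 1398×775 mm rectangular top, 41 mm thick, top surface at z = 765 mm, supported by four round legs of 62 mm diameter, each leg's bounding box inset 30 mm from the nearest pair of top edges, running from the floor.

B is a chair: 417×466 mm seat, 39 mm thick, top at z = 475 mm, on four 49 mm square corner legs flush with the seat edges. A 20 mm thick backrest slab spans the full seat width, extending 411 mm above the seat top, its back face flush with the seat's +y edge. Two armrests of 43×43 mm section run along each side from the seat's front edge to the front of the backrest, top faces 188 mm above the seat top and outer faces flush with the seat's x-edges; a 43×43 mm post under the front of each armrest stands on the seat at the front corner.

C is a simple wooden stool: a rectangular seat 318 mm (x) by 323 mm (y), 33 mm thick, top face at z = 385 mm, on four round legs, each 40 mm in diameter. The legs rest on z = 0, each leg's axis is inset half a diameter from the nearest pair of seat edges (so the leg's bounding box is flush with the corner).

The chair is on top of the table. Three stools sit around the table at the −y, +y, +x sides.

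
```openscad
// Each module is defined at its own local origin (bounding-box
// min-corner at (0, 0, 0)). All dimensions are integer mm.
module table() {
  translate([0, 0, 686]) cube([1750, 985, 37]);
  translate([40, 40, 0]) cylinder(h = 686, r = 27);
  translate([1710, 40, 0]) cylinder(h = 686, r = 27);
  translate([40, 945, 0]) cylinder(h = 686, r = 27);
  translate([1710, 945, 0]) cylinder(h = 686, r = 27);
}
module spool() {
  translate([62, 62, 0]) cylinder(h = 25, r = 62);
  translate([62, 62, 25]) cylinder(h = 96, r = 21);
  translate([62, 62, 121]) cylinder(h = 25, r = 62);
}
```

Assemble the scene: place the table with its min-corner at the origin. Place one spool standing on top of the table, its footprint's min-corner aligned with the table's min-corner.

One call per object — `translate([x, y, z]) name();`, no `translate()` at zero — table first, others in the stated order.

table();
translate([0, 0, 723]) spool();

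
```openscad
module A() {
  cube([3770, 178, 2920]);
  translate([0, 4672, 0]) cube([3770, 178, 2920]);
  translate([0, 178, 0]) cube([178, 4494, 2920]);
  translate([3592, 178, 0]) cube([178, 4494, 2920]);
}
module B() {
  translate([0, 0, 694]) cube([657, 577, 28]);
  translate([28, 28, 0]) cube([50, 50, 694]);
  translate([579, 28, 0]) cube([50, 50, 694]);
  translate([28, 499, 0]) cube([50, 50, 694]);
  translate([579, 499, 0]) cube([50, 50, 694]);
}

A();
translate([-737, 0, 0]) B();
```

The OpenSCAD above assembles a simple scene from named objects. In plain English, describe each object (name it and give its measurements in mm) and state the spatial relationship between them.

A is the wall frame of a small rectangular building: four walls, each 2920 mm tall and 178 mm thick, enclosing a footprint 3770 mm (x) by 4850 mm (y) outside-to-outside, with no floor or roof. The front and back walls (the −y and +y sides) span the full width; the two side walls fit between them.

B is a rectangular dining table. The top is 657×577×28 mm with its upper surface at z = 722 mm. It stands on four 50×50 mm square legs, each inset 28 mm from the nearest pair of top edges, running from the floor to the underside of the top.

The table is on the floor beside the house frame on its −x side.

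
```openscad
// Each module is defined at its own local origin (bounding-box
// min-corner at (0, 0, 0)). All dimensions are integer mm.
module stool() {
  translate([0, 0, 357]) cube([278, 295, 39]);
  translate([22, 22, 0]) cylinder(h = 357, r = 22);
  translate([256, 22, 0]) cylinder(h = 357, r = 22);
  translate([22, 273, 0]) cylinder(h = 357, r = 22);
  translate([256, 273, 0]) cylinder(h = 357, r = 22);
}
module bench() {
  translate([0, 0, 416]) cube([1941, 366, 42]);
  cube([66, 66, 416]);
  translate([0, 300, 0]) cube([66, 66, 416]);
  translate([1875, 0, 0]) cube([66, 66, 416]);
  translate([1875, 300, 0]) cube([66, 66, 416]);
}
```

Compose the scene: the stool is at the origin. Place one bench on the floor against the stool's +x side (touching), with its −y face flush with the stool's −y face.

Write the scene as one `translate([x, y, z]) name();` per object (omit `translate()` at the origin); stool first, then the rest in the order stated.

stool();
translate([278, 0, 0]) bench();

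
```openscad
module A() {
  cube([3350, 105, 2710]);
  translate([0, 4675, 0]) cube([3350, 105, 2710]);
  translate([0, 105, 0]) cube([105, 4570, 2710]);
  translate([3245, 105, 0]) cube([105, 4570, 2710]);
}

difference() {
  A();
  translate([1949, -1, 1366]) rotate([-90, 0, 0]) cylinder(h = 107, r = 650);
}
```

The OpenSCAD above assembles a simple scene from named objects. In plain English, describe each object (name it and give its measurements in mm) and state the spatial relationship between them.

A is a box-shaped house frame (walls only): outside footprint 3350×4780 mm, wall height 2710 mm, wall thickness 105 mm. The two y-facing walls run the full x-width; the two x-facing walls fit between the inner faces of the y-facing walls.

The house frame has a circular hole of radius 650 mm through its front wall, centred at (x = 1949, z = 1366).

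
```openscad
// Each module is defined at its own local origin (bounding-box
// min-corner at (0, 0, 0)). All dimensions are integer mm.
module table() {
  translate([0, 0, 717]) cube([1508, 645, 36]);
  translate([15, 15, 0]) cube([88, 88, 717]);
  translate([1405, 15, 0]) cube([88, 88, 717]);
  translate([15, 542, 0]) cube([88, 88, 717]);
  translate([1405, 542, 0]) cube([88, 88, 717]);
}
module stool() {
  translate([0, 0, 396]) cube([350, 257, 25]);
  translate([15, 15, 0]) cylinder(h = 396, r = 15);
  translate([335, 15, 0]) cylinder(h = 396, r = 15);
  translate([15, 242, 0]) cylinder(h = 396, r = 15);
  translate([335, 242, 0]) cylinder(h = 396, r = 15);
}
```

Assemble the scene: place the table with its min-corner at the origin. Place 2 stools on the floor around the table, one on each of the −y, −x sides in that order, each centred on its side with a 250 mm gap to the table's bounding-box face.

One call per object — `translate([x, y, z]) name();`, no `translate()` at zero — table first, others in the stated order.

table();
translate([579, -507, 0]) stool();
translate([-600, 194, 0]) stool();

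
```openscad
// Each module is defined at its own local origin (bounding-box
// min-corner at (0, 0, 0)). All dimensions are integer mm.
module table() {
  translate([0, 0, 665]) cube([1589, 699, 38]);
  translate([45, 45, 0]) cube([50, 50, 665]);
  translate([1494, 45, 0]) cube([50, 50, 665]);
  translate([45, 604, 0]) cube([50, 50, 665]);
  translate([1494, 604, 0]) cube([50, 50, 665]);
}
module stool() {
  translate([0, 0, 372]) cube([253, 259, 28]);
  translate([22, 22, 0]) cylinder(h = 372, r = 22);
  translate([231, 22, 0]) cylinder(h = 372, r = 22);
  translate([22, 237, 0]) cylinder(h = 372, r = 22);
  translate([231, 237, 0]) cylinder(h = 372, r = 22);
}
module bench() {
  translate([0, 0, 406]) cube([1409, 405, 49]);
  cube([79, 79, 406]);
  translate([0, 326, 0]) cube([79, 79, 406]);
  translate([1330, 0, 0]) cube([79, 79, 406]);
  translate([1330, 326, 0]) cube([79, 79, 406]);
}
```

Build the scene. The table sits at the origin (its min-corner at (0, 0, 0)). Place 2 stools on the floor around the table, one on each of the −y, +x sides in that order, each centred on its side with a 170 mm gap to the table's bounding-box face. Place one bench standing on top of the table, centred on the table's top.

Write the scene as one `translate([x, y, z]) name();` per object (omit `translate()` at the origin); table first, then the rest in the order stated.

table();
translate([668, -429, 0]) stool();
translate([1759, 220, 0]) stool();
translate([90, 147, 703]) bench();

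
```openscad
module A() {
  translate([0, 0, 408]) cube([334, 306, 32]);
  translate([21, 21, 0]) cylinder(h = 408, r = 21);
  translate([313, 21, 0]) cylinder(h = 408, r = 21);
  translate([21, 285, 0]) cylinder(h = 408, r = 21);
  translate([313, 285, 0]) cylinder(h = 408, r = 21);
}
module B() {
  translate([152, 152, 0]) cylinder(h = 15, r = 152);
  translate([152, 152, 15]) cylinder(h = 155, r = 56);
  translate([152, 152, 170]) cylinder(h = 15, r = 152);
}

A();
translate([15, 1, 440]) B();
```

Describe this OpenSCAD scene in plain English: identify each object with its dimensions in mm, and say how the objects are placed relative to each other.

A is a four-legged stool. The seat is 334×306 mm, 32 mm thick, top at z = 440 mm. It stands on four round legs, each 42 mm in diameter, from z = 0 to the seat underside, each leg's axis is inset half a diameter from the nearest pair of seat edges (so the leg's bounding box is flush with the corner).

B is a spool: two coaxial disc flanges of radius 152 mm and thickness 15 mm, joined by a core cylinder of radius 56 mm and height 155 mm. The lower flange rests on z = 0 and the three cylinders share a vertical axis.

The spool is on top of the stool, centred.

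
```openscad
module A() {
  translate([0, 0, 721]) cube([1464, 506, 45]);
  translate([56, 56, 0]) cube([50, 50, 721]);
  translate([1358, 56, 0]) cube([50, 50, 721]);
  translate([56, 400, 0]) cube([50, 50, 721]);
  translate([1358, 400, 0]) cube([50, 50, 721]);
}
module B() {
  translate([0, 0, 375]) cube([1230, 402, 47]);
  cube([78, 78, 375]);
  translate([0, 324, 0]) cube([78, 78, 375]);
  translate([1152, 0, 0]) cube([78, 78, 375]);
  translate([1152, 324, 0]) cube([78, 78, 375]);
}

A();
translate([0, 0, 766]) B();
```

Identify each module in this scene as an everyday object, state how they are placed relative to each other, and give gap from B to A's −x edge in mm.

The bench's min-x is at 0; the table's min-x is 0; gap = 0 mm.

A is a table. B is a bench. The bench is on top of the table. The gap from the bench to the table's −x edge is 0 mm.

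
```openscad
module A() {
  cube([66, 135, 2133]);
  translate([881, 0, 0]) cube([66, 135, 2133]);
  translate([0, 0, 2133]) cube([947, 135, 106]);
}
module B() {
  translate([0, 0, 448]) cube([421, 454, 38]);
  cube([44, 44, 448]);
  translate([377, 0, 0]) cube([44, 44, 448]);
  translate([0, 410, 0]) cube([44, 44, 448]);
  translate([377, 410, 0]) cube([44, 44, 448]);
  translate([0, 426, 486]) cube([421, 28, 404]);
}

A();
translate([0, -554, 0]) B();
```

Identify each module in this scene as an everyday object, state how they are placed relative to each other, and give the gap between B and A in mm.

The chair's nearest face is 100 mm from the door frame's −y face.

A is a door frame. B is a chair. The chair is on the floor beside the door frame on its −y side. The gap between the chair and the door frame is 100 mm.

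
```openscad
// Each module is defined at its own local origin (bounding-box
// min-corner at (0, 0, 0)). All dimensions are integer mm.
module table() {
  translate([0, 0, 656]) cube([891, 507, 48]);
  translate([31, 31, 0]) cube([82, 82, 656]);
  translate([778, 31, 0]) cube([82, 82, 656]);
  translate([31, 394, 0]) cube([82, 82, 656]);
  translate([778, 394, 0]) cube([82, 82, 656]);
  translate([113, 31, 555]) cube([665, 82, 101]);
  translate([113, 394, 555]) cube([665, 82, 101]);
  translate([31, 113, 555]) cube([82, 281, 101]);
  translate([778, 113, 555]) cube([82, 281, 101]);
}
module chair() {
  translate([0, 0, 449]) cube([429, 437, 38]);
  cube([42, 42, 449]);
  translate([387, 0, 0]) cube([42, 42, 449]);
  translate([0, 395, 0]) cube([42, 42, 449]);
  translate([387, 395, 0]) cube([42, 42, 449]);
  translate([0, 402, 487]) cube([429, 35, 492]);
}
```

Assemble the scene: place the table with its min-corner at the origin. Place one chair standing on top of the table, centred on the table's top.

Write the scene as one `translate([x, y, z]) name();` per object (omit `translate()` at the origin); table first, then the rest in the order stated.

table();
translate([231, 35, 704]) chair();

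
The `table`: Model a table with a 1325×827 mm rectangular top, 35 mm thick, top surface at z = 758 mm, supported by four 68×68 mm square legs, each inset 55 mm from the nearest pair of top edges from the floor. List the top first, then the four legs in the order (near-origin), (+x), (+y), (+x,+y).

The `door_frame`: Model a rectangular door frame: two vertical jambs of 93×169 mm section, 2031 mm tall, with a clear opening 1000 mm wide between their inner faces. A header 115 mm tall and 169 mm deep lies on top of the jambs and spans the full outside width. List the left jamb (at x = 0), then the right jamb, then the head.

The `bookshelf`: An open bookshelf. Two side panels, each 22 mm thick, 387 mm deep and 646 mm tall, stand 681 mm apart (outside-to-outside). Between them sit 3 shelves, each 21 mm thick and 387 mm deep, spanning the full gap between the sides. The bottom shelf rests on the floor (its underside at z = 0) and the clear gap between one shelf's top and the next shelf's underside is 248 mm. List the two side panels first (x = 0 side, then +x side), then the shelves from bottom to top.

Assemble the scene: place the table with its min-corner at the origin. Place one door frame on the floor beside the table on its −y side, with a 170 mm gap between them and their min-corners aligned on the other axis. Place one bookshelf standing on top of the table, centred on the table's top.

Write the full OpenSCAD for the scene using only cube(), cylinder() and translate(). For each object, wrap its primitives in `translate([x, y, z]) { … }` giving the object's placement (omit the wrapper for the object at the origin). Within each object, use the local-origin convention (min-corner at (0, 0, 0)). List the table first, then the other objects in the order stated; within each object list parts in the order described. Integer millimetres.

translate([0, 0, 723]) cube([1325, 827, 35]);
translate([55, 55, 0]) cube([68, 68, 723]);
translate([1202, 55, 0]) cube([68, 68, 723]);
translate([55, 704, 0]) cube([68, 68, 723]);
translate([1202, 704, 0]) cube([68, 68, 723]);
translate([0, -339, 0]) {
  cube([93, 169, 2031]);
  translate([1093, 0, 0]) cube([93, 169, 2031]);
  translate([0, 0, 2031]) cube([1186, 169, 115]);
}
translate([322, 220, 758]) {
  cube([22, 387, 646]);
  translate([659, 0, 0]) cube([22, 387, 646]);
  translate([22, 0, 0]) cube([637, 387, 21]);
  translate([22, 0, 269]) cube([637, 387, 21]);
  translate([22, 0, 538]) cube([637, 387, 21]);
}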